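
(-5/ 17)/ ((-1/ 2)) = 10/ 17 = 0.59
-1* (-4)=4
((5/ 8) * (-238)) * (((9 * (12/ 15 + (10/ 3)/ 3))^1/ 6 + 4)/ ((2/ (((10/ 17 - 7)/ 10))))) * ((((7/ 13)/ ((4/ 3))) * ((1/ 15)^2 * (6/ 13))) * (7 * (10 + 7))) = 65464637/ 2028000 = 32.28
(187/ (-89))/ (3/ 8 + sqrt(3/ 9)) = 13464/ 3293-11968 * sqrt(3)/ 3293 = -2.21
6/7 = 0.86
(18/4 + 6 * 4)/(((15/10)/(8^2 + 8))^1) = 1368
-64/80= -4/5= -0.80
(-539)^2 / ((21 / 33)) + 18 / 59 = 26935465 / 59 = 456533.31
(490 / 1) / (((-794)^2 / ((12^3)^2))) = 365783040 / 157609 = 2320.83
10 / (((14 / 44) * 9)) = 220 / 63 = 3.49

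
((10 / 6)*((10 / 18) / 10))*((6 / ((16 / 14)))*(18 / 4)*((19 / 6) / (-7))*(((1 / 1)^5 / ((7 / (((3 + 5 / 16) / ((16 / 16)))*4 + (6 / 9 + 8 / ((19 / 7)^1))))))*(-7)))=19225 / 1152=16.69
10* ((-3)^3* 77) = -20790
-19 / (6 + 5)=-19 / 11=-1.73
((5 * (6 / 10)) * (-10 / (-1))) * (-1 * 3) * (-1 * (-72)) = -6480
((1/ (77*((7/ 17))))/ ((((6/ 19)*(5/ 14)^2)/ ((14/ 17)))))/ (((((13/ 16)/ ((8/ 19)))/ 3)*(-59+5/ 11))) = -128/ 7475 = -0.02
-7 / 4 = -1.75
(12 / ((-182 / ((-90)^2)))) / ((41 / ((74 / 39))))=-1198800 / 48503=-24.72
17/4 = 4.25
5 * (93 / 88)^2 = 43245 / 7744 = 5.58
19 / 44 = 0.43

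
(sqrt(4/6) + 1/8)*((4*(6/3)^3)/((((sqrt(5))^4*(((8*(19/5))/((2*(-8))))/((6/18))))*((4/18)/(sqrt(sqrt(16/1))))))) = -64*sqrt(6)/95 - 24/95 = -1.90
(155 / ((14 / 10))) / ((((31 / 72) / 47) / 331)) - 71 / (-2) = 56005697 / 14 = 4000406.93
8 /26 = 4 /13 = 0.31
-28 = -28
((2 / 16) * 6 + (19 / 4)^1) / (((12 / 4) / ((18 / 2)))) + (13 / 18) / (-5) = 736 / 45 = 16.36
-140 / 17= -8.24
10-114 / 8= -17 / 4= -4.25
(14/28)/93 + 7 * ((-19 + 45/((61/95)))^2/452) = 3160848401/78207978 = 40.42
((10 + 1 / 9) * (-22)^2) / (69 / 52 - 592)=-2290288 / 276435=-8.29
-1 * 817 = -817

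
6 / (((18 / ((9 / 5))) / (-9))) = -27 / 5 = -5.40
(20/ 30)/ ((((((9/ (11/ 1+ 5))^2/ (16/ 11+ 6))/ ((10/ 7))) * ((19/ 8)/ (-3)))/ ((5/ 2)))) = -8396800/ 118503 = -70.86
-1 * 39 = -39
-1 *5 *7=-35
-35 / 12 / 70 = -1 / 24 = -0.04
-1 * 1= -1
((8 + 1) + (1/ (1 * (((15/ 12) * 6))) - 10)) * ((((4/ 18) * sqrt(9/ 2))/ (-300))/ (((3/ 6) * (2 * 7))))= 13 * sqrt(2)/ 94500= 0.00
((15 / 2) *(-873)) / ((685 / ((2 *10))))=-26190 / 137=-191.17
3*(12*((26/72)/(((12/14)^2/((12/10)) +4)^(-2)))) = 663988/2401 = 276.55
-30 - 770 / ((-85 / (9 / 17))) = -7284 / 289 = -25.20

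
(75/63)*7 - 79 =-212/3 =-70.67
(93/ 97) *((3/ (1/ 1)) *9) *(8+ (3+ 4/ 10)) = 143127/ 485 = 295.11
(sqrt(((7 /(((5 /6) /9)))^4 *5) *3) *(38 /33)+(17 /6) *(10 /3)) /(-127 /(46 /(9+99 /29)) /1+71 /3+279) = 56695 /1611168+452692233 *sqrt(15) /18461300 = 95.01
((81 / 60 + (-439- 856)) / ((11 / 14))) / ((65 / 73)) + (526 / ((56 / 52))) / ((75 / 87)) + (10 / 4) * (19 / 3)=-19019423 / 15015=-1266.69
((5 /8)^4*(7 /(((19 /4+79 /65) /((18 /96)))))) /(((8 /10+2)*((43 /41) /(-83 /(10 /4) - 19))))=-434728125 /728465408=-0.60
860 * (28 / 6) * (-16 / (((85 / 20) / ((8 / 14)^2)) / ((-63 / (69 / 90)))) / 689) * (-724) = -114765004800 / 269399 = -426003.83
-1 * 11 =-11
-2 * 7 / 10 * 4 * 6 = -168 / 5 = -33.60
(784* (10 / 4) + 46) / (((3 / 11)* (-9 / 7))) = -154462 / 27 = -5720.81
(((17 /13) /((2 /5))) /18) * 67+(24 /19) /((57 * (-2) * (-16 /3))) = 12.17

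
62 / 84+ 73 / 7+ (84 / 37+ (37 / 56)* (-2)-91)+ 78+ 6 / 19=-33583 / 59052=-0.57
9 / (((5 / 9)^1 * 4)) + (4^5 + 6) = 20681 / 20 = 1034.05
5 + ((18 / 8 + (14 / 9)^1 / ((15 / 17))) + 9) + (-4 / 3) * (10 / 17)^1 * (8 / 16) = 161759 / 9180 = 17.62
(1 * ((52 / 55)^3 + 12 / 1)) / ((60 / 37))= 7.92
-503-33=-536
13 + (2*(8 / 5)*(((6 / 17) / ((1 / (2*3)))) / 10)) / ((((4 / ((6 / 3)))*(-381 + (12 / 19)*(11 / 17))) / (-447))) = 1525021 / 113825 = 13.40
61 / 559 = 0.11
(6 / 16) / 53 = 0.01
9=9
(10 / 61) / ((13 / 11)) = 110 / 793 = 0.14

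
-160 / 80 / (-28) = 1 / 14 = 0.07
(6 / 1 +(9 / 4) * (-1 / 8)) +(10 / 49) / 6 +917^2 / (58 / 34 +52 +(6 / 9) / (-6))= 75677475521 / 4821600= 15695.51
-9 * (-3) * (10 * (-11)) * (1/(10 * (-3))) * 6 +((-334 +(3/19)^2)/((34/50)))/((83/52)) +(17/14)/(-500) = 1020814458693/3565597000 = 286.30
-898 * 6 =-5388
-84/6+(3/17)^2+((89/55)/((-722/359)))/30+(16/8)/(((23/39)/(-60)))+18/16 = -3426348916219/15837142200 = -216.35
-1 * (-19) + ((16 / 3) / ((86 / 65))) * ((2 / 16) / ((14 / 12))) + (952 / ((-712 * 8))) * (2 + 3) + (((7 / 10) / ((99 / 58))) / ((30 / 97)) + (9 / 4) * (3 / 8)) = 132176732059 / 6365066400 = 20.77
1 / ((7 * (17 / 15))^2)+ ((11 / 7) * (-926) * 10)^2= 2998507824625 / 14161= 211744073.49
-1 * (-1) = 1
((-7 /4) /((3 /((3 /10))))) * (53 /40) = -371 /1600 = -0.23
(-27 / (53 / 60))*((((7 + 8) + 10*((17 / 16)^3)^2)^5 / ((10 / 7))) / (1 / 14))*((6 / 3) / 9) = -401488075366557032030360518407313926828478125 / 275191733502345864312116305448665088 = -1458939446.53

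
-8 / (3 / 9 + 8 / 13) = -8.43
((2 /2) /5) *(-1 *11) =-11 /5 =-2.20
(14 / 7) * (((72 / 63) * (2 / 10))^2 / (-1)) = -128 / 1225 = -0.10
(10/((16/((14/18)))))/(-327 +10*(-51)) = -35/60264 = -0.00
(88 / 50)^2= 3.10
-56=-56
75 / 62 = 1.21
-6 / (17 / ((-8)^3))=3072 / 17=180.71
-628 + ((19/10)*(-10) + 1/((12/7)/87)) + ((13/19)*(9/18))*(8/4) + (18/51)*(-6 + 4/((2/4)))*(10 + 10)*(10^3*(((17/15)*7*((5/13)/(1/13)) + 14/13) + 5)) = 645196.29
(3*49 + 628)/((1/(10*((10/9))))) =77500/9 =8611.11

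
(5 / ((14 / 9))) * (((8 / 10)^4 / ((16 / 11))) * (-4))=-3168 / 875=-3.62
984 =984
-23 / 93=-0.25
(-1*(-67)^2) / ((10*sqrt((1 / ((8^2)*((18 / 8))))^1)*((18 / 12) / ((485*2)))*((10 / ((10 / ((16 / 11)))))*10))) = -4789763 / 20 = -239488.15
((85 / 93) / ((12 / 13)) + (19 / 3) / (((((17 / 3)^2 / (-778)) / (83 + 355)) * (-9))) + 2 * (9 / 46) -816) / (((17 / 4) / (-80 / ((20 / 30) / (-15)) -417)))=22751768089015 / 10508907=2164998.52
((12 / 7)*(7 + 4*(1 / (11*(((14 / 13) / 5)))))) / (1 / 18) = 144504 / 539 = 268.10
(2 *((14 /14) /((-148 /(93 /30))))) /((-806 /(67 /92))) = 67 /1770080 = 0.00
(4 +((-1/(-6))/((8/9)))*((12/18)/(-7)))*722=80503/28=2875.11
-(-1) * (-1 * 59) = -59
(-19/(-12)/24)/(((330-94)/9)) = 19/7552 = 0.00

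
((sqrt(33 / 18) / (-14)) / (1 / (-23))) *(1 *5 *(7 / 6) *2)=115 *sqrt(66) / 36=25.95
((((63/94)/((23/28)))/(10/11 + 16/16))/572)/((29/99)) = 2079/815074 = 0.00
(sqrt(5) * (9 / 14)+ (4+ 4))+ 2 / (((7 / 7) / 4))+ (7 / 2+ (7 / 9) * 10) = 9 * sqrt(5) / 14+ 491 / 18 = 28.72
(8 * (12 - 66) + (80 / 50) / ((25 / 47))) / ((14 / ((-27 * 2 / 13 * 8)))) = 11582784 / 11375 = 1018.27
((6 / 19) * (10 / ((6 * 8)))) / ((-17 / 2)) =-5 / 646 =-0.01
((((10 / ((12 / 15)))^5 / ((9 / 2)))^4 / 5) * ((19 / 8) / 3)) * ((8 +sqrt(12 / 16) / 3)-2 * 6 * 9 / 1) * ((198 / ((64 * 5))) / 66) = -172803993336856365203857421875 / 55037657088 +6912159733474254608154296875 * sqrt(3) / 1320903770112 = -3130677436014515829.36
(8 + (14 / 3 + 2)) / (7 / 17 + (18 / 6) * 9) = 374 / 699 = 0.54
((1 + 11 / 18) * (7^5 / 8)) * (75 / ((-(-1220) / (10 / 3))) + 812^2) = 4356299323131 / 1952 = 2231710718.82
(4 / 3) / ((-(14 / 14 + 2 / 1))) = -4 / 9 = -0.44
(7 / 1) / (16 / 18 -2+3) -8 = -73 / 17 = -4.29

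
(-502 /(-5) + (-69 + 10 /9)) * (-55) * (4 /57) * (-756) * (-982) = -93156448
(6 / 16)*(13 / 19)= 39 / 152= 0.26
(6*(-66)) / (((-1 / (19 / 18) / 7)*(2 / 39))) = 57057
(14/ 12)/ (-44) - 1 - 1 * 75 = -20071/ 264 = -76.03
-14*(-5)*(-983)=-68810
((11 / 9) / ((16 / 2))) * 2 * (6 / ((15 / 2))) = 11 / 45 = 0.24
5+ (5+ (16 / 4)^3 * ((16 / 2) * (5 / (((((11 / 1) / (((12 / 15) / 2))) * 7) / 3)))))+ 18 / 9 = 3996 / 77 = 51.90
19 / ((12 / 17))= 323 / 12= 26.92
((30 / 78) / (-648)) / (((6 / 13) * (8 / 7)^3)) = -1715 / 1990656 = -0.00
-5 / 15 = -1 / 3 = -0.33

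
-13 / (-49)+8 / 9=509 / 441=1.15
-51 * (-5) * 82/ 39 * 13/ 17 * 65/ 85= 313.53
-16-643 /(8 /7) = -4629 /8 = -578.62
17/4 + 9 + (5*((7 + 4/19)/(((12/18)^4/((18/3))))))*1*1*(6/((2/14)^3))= 85641601/38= 2253726.34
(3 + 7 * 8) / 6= 59 / 6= 9.83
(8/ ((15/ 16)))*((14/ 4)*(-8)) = -3584/ 15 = -238.93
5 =5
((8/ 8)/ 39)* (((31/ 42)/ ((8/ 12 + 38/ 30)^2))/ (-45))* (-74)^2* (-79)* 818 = 27424930580/ 688779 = 39816.73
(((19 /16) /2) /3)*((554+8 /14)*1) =12293 /112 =109.76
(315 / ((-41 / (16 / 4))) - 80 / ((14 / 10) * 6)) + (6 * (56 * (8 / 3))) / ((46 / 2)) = -25724 / 19803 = -1.30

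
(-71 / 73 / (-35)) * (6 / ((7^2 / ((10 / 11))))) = 0.00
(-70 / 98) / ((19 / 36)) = -1.35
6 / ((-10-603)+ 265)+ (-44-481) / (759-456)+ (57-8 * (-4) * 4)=183.25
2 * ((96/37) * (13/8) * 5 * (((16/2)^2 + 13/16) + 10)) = 233415/74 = 3154.26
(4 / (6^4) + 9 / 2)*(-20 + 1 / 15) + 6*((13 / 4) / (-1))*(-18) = 1269619 / 4860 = 261.24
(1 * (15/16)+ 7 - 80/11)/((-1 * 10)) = -117/1760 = -0.07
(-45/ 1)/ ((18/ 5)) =-25/ 2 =-12.50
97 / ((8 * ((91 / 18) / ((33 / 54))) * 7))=0.21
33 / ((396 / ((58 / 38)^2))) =841 / 4332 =0.19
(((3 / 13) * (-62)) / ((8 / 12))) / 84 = -93 / 364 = -0.26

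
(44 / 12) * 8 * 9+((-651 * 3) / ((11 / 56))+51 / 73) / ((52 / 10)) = -34404723 / 20878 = -1647.89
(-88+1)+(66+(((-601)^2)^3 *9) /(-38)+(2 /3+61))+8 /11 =-13995978972644817589 /1254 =-11161067761279758.84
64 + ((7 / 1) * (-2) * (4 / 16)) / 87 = 11129 / 174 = 63.96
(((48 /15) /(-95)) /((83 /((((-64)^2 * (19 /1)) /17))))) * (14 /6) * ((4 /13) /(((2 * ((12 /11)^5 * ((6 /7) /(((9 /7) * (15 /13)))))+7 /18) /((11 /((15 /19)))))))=-8.55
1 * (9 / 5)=9 / 5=1.80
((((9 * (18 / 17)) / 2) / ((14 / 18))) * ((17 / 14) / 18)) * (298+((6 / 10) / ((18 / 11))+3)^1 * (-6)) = 112509 / 980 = 114.81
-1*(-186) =186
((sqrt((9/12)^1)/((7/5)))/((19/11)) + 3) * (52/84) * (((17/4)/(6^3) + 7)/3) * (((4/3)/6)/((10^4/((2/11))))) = 15769 * sqrt(3)/13031020800 + 15769/898128000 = 0.00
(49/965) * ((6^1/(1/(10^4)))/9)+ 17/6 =395281/1158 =341.35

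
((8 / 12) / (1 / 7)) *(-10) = -46.67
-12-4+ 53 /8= -75 /8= -9.38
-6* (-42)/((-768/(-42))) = 13.78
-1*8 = -8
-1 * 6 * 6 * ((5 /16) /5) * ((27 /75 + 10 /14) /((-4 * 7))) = 423 /4900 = 0.09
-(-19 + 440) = -421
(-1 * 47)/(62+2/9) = -423/560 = -0.76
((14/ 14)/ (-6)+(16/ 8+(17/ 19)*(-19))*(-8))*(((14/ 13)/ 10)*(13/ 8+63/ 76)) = 1877309/ 59280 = 31.67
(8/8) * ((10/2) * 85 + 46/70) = 14898/35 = 425.66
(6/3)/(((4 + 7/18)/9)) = 324/79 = 4.10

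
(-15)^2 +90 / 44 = 4995 / 22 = 227.05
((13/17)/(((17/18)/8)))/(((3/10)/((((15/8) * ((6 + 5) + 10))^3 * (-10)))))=-30474478125/2312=-13181002.65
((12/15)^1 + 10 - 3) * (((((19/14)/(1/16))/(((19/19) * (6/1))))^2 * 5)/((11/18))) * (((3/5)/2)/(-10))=-337896/13475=-25.08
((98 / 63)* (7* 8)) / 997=784 / 8973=0.09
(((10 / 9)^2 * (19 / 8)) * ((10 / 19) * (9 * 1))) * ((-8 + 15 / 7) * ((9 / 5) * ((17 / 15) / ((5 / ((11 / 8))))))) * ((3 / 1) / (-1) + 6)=-7667 / 56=-136.91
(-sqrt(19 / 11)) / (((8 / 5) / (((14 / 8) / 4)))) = -35 * sqrt(209) / 1408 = -0.36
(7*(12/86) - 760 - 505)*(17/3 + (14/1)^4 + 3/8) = -50120477537/1032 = -48566354.20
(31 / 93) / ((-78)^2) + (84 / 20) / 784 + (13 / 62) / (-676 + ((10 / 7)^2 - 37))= 14120730383 / 2759566970160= 0.01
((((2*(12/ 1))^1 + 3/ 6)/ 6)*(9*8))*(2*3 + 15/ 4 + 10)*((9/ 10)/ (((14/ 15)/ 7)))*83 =26024733/ 8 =3253091.62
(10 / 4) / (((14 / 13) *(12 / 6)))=1.16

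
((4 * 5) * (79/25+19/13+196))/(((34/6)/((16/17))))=12518784/18785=666.42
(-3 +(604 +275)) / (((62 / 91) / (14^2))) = 7812168 / 31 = 252005.42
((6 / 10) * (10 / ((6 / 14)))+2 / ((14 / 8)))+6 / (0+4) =16.64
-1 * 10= -10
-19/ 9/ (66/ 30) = -95/ 99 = -0.96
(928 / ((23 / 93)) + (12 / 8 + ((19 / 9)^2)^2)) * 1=1138928563 / 301806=3773.71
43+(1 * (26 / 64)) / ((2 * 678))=1865869 / 43392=43.00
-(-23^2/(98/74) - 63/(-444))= 2895775/7252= 399.31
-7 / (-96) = 7 / 96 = 0.07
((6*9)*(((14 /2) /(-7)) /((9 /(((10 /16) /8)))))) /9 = -5 /96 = -0.05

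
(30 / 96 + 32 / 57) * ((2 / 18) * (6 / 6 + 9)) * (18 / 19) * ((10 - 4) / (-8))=-3985 / 5776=-0.69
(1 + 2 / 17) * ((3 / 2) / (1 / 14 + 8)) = 399 / 1921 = 0.21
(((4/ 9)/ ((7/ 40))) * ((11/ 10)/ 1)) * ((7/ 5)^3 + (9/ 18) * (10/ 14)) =53064/ 6125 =8.66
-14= -14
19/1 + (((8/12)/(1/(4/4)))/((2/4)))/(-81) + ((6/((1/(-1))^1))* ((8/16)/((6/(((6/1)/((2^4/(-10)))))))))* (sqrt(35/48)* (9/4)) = 45* sqrt(105)/128 + 4613/243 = 22.59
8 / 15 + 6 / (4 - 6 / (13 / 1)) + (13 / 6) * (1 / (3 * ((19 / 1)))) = 89161 / 39330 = 2.27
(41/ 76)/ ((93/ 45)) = 615/ 2356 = 0.26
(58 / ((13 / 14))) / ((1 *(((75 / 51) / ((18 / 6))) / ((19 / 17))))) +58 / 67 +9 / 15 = 3132943 / 21775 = 143.88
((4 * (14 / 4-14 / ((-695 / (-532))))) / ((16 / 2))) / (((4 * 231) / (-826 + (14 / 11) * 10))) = 2136603 / 672760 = 3.18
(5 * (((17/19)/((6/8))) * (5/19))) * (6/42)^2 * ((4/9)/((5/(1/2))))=680/477603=0.00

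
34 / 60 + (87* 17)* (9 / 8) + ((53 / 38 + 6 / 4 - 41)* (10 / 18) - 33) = 11014261 / 6840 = 1610.27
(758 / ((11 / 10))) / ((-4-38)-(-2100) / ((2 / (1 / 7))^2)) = -53060 / 2409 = -22.03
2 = 2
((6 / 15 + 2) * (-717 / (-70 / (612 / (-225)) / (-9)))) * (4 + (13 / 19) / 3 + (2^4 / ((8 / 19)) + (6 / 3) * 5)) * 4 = 10450556064 / 83125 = 125720.98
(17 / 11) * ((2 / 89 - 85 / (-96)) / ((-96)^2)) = 131869 / 866156544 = 0.00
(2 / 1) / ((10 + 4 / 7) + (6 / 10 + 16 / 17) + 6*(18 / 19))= 22610 / 201193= 0.11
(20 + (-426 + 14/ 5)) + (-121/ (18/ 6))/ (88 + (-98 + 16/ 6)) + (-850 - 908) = -2155.70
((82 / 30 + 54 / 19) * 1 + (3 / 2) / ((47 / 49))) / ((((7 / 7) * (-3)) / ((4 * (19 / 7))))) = -54646 / 2115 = -25.84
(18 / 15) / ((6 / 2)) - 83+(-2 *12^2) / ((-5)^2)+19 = -75.12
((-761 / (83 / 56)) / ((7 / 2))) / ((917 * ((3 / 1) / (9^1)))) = -36528 / 76111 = -0.48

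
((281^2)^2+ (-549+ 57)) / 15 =6234839029 / 15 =415655935.27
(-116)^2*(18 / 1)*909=220167072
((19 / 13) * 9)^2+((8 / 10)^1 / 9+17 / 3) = 1359616 / 7605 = 178.78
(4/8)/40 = 0.01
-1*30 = -30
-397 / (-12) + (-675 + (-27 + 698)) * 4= 17.08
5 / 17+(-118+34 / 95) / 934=126829 / 754205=0.17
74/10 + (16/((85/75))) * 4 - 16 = 4069/85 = 47.87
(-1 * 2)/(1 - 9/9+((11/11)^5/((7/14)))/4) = -4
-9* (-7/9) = 7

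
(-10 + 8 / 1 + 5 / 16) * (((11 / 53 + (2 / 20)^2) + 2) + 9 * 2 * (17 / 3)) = -175.87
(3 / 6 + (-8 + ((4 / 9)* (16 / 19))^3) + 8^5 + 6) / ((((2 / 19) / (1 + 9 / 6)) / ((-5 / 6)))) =-8191983793775 / 12632112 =-648504.68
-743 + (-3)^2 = -734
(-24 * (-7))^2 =28224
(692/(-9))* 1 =-692/9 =-76.89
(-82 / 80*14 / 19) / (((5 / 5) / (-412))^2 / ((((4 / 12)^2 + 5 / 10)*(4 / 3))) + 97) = -267940904 / 34412203685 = -0.01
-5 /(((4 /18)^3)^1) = -3645 /8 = -455.62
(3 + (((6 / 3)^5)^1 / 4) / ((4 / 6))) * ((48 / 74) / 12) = 0.81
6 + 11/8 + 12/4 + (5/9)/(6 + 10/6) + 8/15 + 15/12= 33757/2760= 12.23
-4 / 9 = -0.44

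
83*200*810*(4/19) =53784000/19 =2830736.84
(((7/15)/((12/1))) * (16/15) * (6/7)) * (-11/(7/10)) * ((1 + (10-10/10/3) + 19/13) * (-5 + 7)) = -166496/12285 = -13.55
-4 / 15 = -0.27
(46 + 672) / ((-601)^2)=718 / 361201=0.00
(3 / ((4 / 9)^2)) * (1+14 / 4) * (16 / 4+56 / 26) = 10935 / 26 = 420.58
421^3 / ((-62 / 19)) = -1417750759 / 62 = -22866947.73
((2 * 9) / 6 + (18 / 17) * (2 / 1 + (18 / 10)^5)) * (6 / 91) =8008542 / 4834375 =1.66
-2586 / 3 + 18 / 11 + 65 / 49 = -463021 / 539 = -859.04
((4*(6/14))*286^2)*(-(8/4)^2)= -3926208/7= -560886.86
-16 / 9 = -1.78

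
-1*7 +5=-2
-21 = -21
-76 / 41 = -1.85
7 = 7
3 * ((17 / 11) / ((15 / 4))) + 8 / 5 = 156 / 55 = 2.84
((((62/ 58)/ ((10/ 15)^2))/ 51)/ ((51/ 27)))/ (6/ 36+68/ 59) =148149/ 7827854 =0.02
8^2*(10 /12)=160 /3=53.33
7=7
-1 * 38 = -38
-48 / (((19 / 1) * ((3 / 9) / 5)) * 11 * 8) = -90 / 209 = -0.43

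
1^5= 1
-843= -843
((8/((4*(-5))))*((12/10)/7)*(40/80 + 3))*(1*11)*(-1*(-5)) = -66/5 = -13.20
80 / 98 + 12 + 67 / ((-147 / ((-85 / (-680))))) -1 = 13829 / 1176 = 11.76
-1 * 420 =-420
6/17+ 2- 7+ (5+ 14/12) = 155/102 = 1.52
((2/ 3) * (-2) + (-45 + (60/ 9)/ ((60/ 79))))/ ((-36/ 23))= 3887/ 162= 23.99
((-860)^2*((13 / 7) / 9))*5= 48074000 / 63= 763079.37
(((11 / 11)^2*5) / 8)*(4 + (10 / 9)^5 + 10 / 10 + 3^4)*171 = 245965165 / 26244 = 9372.24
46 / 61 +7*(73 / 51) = 33517 / 3111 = 10.77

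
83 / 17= 4.88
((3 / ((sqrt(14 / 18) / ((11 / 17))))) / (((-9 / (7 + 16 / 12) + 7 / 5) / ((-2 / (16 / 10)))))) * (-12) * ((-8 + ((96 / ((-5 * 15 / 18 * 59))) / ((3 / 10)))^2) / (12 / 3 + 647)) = -4850505 * sqrt(7) / 12841409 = -1.00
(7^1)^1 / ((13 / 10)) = 70 / 13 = 5.38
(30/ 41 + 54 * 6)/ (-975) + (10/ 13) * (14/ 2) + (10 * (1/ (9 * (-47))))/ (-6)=5.06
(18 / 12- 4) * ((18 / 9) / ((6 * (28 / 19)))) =-95 / 168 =-0.57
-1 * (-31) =31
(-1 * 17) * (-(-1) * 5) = -85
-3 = -3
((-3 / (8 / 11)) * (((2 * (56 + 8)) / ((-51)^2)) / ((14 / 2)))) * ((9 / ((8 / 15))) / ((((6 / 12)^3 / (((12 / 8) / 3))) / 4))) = -15840 / 2023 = -7.83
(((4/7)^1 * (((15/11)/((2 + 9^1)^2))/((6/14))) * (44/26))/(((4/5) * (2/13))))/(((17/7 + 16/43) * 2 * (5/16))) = 12040/102003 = 0.12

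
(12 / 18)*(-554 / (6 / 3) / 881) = -554 / 2643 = -0.21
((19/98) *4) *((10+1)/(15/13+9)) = 247/294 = 0.84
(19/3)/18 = 19/54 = 0.35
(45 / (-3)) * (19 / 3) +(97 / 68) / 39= -251843 / 2652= -94.96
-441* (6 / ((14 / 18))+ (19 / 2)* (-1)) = 1575 / 2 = 787.50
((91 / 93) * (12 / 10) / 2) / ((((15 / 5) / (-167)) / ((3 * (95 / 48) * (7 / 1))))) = -2021201 / 1488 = -1358.33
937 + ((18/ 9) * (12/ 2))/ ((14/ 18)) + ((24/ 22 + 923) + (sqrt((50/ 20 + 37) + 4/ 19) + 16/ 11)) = sqrt(57342)/ 38 + 144604/ 77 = 1884.28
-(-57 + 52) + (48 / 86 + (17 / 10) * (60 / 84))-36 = -17595 / 602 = -29.23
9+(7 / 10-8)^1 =17 / 10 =1.70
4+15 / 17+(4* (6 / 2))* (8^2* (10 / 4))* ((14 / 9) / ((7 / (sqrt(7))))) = 83 / 17+1280* sqrt(7) / 3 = 1133.74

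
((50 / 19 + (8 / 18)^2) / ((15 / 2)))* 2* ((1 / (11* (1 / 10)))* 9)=34832 / 5643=6.17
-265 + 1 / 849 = -224984 / 849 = -265.00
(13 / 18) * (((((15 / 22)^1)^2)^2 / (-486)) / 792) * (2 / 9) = -8125 / 90167945472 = -0.00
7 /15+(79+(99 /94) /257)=28797821 /362370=79.47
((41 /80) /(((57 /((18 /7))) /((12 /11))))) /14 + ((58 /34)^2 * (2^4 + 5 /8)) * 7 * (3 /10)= 24055644597 /236771920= 101.60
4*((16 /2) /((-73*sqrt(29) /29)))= -32*sqrt(29) /73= -2.36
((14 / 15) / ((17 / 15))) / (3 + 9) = 7 / 102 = 0.07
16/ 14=8/ 7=1.14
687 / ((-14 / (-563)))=27627.21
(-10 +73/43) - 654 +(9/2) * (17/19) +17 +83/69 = -72165683/112746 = -640.07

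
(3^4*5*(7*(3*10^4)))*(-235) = -19986750000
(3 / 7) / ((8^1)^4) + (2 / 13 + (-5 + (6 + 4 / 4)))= 802855 / 372736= 2.15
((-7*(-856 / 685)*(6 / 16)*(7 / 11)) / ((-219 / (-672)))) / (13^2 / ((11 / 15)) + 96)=167776 / 8550855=0.02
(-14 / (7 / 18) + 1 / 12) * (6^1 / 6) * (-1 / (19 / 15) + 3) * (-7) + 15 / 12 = 42333 / 76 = 557.01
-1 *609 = -609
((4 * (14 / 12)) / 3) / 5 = 0.31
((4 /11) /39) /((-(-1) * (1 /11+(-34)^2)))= 4 /495963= 0.00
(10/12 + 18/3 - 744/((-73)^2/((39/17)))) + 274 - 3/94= 280.48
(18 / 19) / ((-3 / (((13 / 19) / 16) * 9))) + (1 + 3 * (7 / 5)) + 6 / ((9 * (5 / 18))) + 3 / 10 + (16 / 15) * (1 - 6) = 105923 / 43320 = 2.45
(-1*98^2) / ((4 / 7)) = -16807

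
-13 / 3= -4.33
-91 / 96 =-0.95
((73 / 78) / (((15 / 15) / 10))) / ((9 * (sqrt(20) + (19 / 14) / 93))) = 0.23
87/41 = 2.12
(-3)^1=-3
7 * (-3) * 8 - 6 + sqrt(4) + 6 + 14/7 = -164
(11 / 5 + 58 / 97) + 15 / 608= 832331 / 294880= 2.82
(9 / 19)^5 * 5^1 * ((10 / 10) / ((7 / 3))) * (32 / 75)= 1889568 / 86663465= 0.02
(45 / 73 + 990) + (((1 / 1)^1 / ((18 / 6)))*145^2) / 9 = 3487330 / 1971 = 1769.32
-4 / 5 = -0.80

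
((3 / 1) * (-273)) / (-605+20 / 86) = 5031 / 3715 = 1.35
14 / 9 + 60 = 554 / 9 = 61.56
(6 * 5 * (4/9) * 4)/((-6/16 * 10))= -128/9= -14.22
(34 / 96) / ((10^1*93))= 17 / 44640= 0.00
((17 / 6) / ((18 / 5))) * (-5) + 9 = 547 / 108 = 5.06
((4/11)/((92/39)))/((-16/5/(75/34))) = -14625/137632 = -0.11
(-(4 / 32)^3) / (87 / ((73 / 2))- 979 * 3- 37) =73 / 111067136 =0.00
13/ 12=1.08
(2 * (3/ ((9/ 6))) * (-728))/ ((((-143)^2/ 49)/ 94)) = -1031744/ 1573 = -655.91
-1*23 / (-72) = 23 / 72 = 0.32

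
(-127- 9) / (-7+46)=-136 / 39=-3.49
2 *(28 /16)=7 /2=3.50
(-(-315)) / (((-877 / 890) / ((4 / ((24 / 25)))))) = -1168125 / 877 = -1331.96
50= 50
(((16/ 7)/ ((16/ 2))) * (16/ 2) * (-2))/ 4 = -8/ 7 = -1.14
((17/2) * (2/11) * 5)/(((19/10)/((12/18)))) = 1700/627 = 2.71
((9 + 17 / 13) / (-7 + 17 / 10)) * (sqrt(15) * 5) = -6700 * sqrt(15) / 689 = -37.66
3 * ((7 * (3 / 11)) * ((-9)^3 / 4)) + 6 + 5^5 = 91837 / 44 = 2087.20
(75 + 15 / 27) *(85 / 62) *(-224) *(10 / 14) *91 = -420784000 / 279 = -1508186.38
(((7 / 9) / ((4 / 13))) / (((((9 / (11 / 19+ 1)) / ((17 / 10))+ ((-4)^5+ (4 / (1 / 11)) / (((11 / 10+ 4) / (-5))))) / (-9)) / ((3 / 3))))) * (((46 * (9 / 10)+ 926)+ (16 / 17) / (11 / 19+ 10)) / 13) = 115706843 / 72699020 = 1.59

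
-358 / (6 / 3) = -179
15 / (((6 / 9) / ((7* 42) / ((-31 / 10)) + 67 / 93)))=-131295 / 62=-2117.66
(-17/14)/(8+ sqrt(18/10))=-340/2177+ 51*sqrt(5)/4354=-0.13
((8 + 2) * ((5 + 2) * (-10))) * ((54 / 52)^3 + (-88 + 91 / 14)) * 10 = 1236165875 / 2197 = 562660.84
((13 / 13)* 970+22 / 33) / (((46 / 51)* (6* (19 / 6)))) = 24752 / 437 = 56.64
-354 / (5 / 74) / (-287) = 26196 / 1435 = 18.26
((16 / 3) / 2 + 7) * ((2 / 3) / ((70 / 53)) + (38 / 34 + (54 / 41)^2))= 292123844 / 9001755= 32.45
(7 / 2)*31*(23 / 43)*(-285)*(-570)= 405393975 / 43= 9427766.86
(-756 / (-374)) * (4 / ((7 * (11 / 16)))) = 3456 / 2057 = 1.68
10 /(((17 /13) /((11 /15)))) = 286 /51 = 5.61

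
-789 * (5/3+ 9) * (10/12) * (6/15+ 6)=-134656/3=-44885.33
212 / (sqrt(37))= 212 *sqrt(37) / 37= 34.85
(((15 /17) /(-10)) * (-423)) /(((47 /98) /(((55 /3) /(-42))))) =-1155 /34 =-33.97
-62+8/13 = -798/13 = -61.38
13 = 13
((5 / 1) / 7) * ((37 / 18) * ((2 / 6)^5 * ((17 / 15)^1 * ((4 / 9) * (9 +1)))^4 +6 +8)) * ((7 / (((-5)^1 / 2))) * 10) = -795523790260 / 1162261467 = -684.46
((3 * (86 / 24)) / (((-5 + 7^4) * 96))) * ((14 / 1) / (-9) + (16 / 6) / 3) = -43 / 1380096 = -0.00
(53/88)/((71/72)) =477/781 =0.61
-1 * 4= -4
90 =90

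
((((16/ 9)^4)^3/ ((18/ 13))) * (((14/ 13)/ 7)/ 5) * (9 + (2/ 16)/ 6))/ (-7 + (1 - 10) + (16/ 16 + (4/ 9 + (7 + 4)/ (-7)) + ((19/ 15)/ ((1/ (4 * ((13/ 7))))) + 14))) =26660957950312448/ 971840035031121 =27.43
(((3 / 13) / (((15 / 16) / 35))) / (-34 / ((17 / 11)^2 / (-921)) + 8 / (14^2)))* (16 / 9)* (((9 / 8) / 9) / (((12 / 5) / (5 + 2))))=408170 / 958339863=0.00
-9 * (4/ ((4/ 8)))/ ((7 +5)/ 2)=-12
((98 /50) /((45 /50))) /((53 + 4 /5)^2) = 0.00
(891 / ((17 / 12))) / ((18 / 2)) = 1188 / 17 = 69.88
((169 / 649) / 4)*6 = 507 / 1298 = 0.39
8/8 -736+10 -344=-1069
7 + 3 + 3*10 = 40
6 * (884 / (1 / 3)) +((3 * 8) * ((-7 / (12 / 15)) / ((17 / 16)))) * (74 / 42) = 264584 / 17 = 15563.76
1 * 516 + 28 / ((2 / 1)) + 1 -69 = 462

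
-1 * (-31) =31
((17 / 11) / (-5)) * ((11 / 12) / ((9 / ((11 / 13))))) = -187 / 7020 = -0.03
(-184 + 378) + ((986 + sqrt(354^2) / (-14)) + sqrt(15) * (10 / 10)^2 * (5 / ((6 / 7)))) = 35 * sqrt(15) / 6 + 8083 / 7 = 1177.31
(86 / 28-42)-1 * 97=-135.93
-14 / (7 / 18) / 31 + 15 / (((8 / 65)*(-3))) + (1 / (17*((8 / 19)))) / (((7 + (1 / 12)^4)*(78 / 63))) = -332304497327 / 7955545624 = -41.77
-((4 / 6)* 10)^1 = -20 / 3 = -6.67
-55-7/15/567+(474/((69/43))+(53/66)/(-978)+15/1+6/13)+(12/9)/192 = 2666533119353/10421920080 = 255.86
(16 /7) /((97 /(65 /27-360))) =-8.43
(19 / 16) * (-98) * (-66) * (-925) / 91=-4059825 / 52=-78073.56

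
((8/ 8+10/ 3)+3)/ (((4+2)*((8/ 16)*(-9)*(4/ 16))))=-88/ 81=-1.09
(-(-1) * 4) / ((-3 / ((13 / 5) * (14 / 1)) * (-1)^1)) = 728 / 15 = 48.53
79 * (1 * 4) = 316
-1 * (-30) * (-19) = -570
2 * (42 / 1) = 84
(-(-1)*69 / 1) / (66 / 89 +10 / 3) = 18423 / 1088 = 16.93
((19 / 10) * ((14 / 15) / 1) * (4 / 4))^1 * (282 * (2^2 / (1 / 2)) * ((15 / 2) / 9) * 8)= 400064 / 15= 26670.93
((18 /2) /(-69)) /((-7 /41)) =123 /161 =0.76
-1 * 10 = -10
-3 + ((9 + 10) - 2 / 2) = 15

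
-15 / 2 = -7.50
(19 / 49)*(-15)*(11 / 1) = -3135 / 49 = -63.98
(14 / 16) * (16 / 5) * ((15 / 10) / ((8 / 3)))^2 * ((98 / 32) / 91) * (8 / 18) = 441 / 33280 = 0.01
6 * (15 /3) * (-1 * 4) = -120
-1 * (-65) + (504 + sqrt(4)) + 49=620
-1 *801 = -801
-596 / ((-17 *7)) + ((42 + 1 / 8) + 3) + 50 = 95327 / 952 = 100.13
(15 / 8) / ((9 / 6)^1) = 5 / 4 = 1.25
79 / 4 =19.75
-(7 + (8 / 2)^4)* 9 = -2367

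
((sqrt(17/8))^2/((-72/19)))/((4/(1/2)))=-0.07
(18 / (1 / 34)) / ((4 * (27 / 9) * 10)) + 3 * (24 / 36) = 71 / 10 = 7.10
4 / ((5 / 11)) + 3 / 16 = 719 / 80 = 8.99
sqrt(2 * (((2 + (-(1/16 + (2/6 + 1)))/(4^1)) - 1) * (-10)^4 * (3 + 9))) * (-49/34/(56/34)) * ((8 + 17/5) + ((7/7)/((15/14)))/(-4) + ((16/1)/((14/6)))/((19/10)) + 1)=-1573625 * sqrt(10)/912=-5456.40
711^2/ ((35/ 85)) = 8593857/ 7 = 1227693.86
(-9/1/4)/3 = -3/4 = -0.75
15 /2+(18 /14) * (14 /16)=69 /8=8.62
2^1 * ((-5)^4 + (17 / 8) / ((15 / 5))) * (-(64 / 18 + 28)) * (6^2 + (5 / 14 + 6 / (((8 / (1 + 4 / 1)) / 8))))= -990506303 / 378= -2620387.04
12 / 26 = 6 / 13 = 0.46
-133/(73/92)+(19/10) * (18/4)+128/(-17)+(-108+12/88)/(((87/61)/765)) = -459397142121/7917580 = -58022.42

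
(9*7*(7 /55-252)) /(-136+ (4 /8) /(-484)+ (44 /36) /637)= 440300316456 /3773665345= 116.68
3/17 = 0.18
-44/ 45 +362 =16246/ 45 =361.02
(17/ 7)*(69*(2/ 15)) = 782/ 35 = 22.34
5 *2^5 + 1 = 161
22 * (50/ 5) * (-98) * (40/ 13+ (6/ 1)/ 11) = -1015280/ 13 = -78098.46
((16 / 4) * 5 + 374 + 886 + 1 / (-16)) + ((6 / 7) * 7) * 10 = 21439 / 16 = 1339.94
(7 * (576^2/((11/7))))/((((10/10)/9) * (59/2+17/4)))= 21676032/55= 394109.67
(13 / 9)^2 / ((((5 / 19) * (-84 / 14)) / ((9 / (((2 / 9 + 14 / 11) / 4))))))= -31.82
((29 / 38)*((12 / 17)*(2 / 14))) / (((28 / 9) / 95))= 3915 / 1666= 2.35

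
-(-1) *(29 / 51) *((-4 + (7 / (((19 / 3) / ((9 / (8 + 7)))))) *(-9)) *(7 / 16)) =-192241 / 77520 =-2.48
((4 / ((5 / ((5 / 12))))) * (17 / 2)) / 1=17 / 6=2.83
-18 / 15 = -6 / 5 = -1.20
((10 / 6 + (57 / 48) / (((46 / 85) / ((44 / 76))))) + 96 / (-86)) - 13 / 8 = 18587 / 94944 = 0.20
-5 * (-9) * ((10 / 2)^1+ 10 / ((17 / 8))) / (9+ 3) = 2475 / 68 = 36.40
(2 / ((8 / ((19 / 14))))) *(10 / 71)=95 / 1988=0.05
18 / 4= 9 / 2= 4.50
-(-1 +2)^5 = -1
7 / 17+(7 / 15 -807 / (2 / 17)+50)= -3472397 / 510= -6808.62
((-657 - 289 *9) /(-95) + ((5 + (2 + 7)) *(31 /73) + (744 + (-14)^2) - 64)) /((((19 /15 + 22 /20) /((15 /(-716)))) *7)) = -20423970 /17627383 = -1.16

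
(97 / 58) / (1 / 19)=1843 / 58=31.78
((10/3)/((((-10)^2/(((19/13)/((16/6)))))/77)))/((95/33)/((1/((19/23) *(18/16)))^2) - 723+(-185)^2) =34052788/811044441805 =0.00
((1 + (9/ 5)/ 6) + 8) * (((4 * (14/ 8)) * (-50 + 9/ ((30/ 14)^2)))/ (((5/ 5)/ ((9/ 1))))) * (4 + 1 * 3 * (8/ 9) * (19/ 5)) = -397805.79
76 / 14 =38 / 7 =5.43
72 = 72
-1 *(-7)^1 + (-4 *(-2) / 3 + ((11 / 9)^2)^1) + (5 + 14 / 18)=1372 / 81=16.94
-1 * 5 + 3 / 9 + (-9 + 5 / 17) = -682 / 51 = -13.37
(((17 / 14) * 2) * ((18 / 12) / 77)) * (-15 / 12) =-255 / 4312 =-0.06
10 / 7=1.43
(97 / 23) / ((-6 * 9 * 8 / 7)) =-0.07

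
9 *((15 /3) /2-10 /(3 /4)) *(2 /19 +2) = -3900 /19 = -205.26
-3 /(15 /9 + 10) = -9 /35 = -0.26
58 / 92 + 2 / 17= 585 / 782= 0.75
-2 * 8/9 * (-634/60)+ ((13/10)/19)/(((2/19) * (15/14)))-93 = -99371/1350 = -73.61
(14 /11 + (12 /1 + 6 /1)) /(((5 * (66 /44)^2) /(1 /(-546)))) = -424 /135135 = -0.00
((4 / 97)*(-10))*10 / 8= -50 / 97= -0.52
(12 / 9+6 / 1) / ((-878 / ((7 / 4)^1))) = -0.01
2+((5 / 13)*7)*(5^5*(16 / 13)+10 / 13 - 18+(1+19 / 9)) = 15695222 / 1521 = 10319.02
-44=-44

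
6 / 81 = 2 / 27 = 0.07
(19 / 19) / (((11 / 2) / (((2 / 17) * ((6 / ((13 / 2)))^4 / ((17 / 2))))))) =165888 / 90795419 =0.00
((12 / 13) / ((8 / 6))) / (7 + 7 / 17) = 17 / 182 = 0.09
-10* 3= -30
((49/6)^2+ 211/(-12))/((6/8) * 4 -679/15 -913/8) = -17680/56301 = -0.31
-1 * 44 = -44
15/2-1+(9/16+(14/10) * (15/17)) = 2257/272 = 8.30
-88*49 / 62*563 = -1213828 / 31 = -39155.74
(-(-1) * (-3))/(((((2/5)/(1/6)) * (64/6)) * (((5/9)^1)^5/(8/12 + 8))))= -19.19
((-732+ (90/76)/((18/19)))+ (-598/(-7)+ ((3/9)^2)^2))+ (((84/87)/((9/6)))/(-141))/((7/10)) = -645.32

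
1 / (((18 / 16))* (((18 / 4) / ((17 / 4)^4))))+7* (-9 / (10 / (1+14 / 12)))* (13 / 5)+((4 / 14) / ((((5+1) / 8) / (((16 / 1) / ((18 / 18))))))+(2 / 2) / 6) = 7987243 / 226800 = 35.22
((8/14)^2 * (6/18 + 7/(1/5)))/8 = 1.44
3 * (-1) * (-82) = 246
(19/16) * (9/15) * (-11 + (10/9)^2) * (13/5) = -195377/10800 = -18.09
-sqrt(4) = -2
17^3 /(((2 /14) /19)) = 653429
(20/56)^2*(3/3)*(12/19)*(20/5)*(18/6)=900/931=0.97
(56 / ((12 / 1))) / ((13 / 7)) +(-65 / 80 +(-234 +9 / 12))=-144487 / 624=-231.55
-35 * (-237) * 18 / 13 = 149310 / 13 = 11485.38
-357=-357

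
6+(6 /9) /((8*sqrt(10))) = sqrt(10) /120+6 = 6.03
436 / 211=2.07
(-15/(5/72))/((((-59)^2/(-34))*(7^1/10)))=3.01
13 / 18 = 0.72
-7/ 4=-1.75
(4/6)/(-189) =-2/567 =-0.00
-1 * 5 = -5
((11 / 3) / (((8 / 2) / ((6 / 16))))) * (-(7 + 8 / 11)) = -85 / 32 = -2.66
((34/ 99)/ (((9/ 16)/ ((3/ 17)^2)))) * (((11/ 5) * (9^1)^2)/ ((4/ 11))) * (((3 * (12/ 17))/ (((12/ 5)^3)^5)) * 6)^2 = 2048909664154052734375/ 347171564720230415313420681216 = 0.00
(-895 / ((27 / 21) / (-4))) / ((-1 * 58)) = -12530 / 261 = -48.01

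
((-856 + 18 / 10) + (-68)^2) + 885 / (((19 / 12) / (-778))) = -40953669 / 95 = -431091.25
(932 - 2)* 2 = 1860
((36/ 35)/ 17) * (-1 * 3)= -0.18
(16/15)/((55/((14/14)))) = 16/825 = 0.02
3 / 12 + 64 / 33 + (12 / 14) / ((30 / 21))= 1841 / 660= 2.79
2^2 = 4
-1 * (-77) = 77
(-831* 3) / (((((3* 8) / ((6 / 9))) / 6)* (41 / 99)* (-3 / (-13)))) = -356499 / 82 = -4347.55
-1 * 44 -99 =-143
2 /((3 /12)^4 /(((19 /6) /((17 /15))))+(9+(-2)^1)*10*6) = 24320 /5107217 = 0.00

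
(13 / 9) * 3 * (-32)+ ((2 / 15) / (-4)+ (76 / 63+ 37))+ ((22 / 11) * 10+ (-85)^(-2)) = -73277269 / 910350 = -80.49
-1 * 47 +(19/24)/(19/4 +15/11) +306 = 418235/1614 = 259.13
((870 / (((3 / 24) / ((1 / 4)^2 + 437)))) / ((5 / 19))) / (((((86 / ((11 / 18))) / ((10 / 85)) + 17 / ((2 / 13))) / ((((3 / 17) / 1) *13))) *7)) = 74571354 / 25721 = 2899.24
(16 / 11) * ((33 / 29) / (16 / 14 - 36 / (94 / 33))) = -7896 / 54839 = -0.14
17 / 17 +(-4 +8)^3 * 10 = 641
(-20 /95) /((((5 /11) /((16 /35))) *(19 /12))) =-0.13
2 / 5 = 0.40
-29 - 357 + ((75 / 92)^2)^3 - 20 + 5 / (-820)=-10086239821981935 / 24860555055104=-405.71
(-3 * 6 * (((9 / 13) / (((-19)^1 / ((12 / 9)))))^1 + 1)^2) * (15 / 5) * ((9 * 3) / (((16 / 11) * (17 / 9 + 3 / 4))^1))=-797128695 / 2318342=-343.84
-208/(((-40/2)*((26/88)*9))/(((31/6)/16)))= 1.26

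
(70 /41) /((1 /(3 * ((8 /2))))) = 840 /41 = 20.49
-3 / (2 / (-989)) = 1483.50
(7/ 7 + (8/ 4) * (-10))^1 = -19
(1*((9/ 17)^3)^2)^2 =282429536481/ 582622237229761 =0.00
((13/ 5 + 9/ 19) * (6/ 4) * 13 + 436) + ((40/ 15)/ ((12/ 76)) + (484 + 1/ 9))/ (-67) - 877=-2473062/ 6365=-388.54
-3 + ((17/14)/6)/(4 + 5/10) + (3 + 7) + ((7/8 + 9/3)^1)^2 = 266845/12096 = 22.06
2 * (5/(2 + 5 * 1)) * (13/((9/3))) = 130/21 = 6.19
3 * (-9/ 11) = -27/ 11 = -2.45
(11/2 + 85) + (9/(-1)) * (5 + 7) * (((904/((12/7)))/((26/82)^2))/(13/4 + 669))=-683636675/908882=-752.17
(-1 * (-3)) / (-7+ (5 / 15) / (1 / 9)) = -3 / 4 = -0.75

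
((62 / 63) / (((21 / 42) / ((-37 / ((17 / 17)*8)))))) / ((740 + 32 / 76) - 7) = -0.01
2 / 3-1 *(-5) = 5.67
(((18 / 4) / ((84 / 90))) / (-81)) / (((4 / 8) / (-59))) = 295 / 42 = 7.02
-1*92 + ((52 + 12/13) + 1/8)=-4051/104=-38.95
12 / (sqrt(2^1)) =6 * sqrt(2) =8.49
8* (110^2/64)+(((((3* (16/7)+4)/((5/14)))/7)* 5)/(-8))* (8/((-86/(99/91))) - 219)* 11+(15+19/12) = 2652813703/328692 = 8070.82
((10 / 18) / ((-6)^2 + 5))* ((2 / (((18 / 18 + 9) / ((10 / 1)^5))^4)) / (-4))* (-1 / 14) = 12500000000000000 / 2583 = 4839334107626.79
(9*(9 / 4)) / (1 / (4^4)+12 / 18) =15552 / 515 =30.20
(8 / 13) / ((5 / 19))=152 / 65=2.34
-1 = -1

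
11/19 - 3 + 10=144/19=7.58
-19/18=-1.06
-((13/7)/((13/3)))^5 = -243/16807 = -0.01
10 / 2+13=18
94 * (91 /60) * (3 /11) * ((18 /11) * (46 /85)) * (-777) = -1375816806 /51425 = -26753.85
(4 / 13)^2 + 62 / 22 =2.91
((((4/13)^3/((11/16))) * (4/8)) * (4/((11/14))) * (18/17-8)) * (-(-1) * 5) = -16916480/4519229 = -3.74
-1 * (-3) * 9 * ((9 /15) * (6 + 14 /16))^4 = 7817.35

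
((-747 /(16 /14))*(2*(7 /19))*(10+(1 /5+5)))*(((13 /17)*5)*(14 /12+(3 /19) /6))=-634452 /19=-33392.21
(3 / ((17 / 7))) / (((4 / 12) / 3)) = 189 / 17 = 11.12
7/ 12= 0.58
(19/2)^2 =361/4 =90.25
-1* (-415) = 415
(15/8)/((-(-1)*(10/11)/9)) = 297/16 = 18.56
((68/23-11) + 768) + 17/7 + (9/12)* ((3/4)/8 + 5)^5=72050147837401/21609054208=3334.26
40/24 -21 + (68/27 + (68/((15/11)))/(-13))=-36242/1755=-20.65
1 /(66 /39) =13 /22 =0.59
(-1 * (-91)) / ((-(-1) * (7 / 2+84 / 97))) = 2522 / 121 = 20.84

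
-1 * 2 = -2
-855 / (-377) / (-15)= -0.15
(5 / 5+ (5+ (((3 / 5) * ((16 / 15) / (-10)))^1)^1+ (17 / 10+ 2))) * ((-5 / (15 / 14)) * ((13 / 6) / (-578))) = 73073 / 433500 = 0.17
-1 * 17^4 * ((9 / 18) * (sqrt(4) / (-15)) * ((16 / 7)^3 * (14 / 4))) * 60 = 684204032 / 49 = 13963347.59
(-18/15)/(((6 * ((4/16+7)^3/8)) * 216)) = -64/3292515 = -0.00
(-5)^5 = -3125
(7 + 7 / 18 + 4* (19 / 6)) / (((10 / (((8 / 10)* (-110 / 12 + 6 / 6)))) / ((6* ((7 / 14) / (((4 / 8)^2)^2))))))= -141512 / 225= -628.94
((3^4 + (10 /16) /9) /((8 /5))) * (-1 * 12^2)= -29185 /4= -7296.25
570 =570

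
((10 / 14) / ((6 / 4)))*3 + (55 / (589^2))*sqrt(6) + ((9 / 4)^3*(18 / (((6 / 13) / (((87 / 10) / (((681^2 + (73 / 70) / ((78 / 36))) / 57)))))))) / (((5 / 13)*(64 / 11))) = 55*sqrt(6) / 346921 + 33091052906113 / 20167069941760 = 1.64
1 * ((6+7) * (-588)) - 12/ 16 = -30579/ 4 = -7644.75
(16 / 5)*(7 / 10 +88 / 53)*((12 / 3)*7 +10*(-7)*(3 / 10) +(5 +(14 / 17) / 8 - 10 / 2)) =1208466 / 22525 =53.65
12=12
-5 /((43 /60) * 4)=-75 /43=-1.74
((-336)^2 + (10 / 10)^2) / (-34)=-6641 / 2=-3320.50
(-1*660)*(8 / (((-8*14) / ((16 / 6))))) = 125.71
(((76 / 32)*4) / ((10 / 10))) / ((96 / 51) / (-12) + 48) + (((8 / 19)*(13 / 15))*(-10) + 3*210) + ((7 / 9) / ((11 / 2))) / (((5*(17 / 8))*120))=1466574815711 / 2340716400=626.55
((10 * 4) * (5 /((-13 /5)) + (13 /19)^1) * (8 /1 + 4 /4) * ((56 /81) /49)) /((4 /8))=-21760 /1729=-12.59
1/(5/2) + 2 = 12/5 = 2.40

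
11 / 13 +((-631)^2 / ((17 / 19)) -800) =98169154 / 221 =444204.32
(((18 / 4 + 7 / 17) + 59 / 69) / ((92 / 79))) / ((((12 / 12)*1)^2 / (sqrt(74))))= 1068791*sqrt(74) / 215832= 42.60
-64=-64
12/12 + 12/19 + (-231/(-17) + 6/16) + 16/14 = 302751/18088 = 16.74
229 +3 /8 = 1835 /8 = 229.38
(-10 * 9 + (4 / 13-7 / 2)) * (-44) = 53306 / 13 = 4100.46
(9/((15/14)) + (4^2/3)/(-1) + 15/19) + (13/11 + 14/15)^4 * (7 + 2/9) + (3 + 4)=3939557417497/25349061375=155.41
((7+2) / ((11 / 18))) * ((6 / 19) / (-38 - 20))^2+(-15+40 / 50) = -237105091 / 16698055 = -14.20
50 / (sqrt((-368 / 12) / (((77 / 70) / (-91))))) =5 * sqrt(690690) / 4186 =0.99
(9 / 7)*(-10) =-90 / 7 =-12.86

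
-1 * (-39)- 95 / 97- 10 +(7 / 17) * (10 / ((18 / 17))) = 27857 / 873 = 31.91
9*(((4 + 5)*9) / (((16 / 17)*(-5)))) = -12393 / 80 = -154.91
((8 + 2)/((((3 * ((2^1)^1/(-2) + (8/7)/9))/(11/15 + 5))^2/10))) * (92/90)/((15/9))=66682336/226875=293.92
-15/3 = -5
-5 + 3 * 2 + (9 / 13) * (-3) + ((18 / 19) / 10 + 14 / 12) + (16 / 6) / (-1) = -6131 / 2470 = -2.48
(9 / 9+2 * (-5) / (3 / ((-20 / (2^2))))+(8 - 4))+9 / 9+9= 95 / 3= 31.67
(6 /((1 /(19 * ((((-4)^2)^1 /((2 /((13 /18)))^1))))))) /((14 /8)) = 7904 /21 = 376.38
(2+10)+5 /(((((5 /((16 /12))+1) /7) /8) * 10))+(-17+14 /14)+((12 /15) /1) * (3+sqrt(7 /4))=2 * sqrt(7) /5+408 /95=5.35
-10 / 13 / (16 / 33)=-1.59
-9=-9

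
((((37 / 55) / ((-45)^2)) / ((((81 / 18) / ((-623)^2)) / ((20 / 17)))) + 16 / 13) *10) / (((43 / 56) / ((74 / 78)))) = 6415117509248 / 14859888615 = 431.71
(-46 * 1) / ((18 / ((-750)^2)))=-1437500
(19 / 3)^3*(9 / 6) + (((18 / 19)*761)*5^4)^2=1319310030601099 / 6498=203033245706.54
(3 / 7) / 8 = 3 / 56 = 0.05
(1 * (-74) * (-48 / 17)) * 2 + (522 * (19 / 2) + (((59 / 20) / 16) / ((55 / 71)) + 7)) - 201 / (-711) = 381810175081 / 70910400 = 5384.40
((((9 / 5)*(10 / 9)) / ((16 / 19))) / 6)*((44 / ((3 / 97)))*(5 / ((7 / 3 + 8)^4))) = 912285 / 3694084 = 0.25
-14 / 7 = -2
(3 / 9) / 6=1 / 18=0.06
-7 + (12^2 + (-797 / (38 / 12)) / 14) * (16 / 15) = 127.42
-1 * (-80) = 80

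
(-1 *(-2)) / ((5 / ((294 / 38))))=294 / 95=3.09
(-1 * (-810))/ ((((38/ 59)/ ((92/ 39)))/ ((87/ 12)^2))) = 154066995/ 988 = 155938.25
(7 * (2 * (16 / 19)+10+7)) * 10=24850 / 19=1307.89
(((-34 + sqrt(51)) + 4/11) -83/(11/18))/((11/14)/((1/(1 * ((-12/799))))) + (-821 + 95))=1303169/5583303 -5593 * sqrt(51)/4060584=0.22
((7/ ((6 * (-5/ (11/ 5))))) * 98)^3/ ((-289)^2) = -53710650917/ 35235421875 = -1.52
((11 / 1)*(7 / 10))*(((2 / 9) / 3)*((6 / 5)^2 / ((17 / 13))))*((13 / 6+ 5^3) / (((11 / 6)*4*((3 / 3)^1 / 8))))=555464 / 6375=87.13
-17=-17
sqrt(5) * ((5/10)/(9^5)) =sqrt(5)/118098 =0.00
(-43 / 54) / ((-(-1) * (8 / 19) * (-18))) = 817 / 7776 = 0.11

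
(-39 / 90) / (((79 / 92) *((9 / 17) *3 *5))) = -10166 / 159975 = -0.06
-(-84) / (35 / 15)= 36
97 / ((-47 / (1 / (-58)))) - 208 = -566911 / 2726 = -207.96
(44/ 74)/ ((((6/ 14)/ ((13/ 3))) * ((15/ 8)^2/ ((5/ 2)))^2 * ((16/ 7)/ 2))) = 1793792/ 674325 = 2.66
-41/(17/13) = -533/17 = -31.35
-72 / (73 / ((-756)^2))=-41150592 / 73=-563706.74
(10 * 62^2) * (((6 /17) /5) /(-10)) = -23064 /85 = -271.34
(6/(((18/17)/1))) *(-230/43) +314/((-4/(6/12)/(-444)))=2244173/129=17396.69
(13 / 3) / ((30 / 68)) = 9.82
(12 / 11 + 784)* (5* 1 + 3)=69088 / 11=6280.73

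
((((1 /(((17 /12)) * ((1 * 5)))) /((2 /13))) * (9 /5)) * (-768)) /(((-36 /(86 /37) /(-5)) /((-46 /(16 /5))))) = 5886.83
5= 5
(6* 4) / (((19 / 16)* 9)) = 128 / 57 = 2.25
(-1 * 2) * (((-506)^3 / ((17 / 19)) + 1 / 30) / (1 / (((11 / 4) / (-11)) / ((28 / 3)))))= -10549414729 / 1360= -7756922.59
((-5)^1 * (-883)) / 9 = 4415 / 9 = 490.56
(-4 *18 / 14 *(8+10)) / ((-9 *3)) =24 / 7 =3.43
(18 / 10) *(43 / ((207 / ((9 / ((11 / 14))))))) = 5418 / 1265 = 4.28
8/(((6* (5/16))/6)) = 128/5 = 25.60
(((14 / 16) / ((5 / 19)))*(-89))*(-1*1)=11837 / 40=295.92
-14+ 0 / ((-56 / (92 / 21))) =-14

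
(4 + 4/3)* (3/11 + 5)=928/33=28.12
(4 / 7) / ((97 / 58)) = 232 / 679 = 0.34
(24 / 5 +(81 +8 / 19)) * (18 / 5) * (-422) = -62218836 / 475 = -130987.02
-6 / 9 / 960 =-1 / 1440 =-0.00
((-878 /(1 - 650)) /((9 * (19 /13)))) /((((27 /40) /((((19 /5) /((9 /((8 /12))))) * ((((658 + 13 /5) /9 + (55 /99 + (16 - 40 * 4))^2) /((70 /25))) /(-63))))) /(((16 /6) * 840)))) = -4141853880320 /368288613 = -11246.22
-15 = -15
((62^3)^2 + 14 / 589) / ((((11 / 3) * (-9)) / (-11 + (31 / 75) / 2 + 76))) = -3635851871129791 / 32395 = -112234970555.02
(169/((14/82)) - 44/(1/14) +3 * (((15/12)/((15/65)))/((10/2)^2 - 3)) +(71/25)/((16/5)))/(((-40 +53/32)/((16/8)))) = -9251908/472395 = -19.59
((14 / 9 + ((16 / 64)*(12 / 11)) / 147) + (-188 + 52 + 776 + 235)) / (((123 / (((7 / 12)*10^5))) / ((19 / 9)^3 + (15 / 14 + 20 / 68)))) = 99361062125750000 / 22183705467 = 4479011.06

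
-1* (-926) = 926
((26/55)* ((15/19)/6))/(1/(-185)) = -2405/209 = -11.51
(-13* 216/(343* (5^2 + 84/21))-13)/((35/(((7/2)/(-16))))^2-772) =-132119/246964116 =-0.00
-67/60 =-1.12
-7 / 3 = -2.33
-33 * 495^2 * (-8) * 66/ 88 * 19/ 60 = 30726135/ 2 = 15363067.50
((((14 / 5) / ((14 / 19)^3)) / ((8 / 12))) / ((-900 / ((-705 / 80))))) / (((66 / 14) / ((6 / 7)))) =322373 / 17248000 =0.02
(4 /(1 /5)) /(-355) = -0.06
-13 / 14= -0.93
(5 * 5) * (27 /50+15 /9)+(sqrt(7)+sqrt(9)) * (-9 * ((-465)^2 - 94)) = -35012891 /6 - 1945179 * sqrt(7) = -10981941.72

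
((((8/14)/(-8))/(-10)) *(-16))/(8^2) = -1/560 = -0.00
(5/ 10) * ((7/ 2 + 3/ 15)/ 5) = 37/ 100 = 0.37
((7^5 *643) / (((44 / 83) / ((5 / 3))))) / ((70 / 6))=128138969 / 44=2912249.30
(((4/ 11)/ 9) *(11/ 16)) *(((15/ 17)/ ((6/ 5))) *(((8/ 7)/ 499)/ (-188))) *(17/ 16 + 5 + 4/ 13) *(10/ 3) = -165625/ 31347467424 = -0.00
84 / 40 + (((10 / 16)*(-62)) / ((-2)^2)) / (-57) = 10351 / 4560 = 2.27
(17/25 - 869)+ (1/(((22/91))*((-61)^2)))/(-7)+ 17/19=-33729360449/38884450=-867.43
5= 5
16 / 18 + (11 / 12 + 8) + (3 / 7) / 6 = 2489 / 252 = 9.88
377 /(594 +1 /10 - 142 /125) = 94250 /148241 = 0.64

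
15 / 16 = 0.94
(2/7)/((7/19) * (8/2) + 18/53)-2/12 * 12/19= 6351/121429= 0.05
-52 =-52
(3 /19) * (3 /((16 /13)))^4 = 6940323 /1245184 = 5.57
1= 1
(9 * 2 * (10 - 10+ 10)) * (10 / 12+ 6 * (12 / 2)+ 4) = 7350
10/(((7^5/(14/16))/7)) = 5/1372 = 0.00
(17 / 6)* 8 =68 / 3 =22.67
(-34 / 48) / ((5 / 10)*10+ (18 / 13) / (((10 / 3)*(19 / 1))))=-20995 / 148848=-0.14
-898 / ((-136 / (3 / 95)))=1347 / 6460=0.21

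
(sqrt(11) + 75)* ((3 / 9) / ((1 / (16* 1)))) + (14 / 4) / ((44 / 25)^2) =16* sqrt(11) / 3 + 1553175 / 3872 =418.82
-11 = -11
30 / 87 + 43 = 1257 / 29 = 43.34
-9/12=-3/4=-0.75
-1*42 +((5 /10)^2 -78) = -119.75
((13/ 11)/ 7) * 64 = 10.81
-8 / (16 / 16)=-8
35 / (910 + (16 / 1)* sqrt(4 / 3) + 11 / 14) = 18743970 / 487563299 - 219520* sqrt(3) / 487563299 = 0.04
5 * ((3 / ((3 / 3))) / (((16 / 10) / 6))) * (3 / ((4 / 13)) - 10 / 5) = 6975 / 16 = 435.94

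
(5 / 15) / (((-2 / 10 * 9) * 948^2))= -5 / 24265008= -0.00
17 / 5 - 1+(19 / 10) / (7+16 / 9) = 2067 / 790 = 2.62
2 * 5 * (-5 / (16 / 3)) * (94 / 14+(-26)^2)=-358425 / 56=-6400.45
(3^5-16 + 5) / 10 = 116 / 5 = 23.20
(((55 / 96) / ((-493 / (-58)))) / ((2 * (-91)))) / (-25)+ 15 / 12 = 928211 / 742560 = 1.25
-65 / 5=-13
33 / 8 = 4.12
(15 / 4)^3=3375 / 64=52.73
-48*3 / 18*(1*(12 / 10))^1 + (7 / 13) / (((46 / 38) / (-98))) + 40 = -19722 / 1495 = -13.19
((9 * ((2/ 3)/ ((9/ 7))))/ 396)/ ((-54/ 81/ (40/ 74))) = -35/ 3663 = -0.01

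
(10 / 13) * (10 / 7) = 100 / 91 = 1.10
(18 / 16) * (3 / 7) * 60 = 405 / 14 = 28.93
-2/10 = -1/5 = -0.20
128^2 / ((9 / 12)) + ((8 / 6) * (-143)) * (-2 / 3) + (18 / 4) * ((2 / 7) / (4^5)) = 1417486417 / 64512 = 21972.45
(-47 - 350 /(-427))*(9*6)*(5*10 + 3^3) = -11713086 /61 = -192017.80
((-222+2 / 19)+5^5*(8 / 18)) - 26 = 195110 / 171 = 1140.99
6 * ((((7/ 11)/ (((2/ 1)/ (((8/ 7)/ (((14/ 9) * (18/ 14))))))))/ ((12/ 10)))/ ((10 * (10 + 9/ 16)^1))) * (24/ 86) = 192/ 79937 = 0.00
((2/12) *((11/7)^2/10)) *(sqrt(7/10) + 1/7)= 121/20580 + 121 *sqrt(70)/29400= 0.04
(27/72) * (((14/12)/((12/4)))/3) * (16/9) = 7/81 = 0.09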